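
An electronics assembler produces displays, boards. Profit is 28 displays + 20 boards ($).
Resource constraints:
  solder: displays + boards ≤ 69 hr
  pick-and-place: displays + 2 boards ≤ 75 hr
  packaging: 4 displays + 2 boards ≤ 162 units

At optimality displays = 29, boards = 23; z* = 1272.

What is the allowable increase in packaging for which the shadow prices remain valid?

Binding constraints: pick-and-place, packaging. The basis is B = [[1,2],[4,2]] with det -6.
Per unit increase in packaging, x* moves by d = (0.3333, -0.1667).
The basis stays optimal until solder becomes binding; allowable increase = 102 units.

102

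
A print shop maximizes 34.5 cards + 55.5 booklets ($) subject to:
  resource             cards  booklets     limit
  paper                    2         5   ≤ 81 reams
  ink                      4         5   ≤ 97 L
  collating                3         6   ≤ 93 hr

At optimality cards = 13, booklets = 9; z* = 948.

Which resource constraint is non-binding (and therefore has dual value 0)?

paper

paper: 71/81 (slack 10)
ink: 97/97 (binding)
collating: 93/93 (binding)
By complementary slackness, a constraint with positive slack has shadow price 0 → paper.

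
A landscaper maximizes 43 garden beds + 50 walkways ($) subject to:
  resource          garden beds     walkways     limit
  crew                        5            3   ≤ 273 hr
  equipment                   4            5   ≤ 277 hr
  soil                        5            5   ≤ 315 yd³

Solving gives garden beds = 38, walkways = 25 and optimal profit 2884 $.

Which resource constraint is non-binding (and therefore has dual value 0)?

crew

crew: 265/273 (slack 8)
equipment: 277/277 (binding)
soil: 315/315 (binding)
By complementary slackness, a constraint with positive slack has shadow price 0 → crew.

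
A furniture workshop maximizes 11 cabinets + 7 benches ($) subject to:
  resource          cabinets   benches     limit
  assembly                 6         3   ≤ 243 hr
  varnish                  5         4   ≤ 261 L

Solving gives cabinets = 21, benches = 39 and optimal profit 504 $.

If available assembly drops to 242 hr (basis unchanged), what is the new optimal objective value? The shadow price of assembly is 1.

Δb = -1, so new z* = 504 + (1)·(-1) = 504 − 1 = 503.

503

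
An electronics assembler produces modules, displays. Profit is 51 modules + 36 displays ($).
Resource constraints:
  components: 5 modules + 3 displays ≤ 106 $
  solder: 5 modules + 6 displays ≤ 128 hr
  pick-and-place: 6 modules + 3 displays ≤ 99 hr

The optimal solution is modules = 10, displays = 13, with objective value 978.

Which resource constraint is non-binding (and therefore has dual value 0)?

components: 89/106 (slack 17)
solder: 128/128 (binding)
pick-and-place: 99/99 (binding)
By complementary slackness, a constraint with positive slack has shadow price 0 → components.

components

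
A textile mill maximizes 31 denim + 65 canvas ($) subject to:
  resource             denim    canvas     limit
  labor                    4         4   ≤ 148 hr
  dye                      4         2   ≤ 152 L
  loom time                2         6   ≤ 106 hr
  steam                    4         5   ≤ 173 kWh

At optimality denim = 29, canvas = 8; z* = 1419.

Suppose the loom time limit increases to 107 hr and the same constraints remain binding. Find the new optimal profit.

At the optimum: labor uses 148 of 148 (binding); dye uses 132 of 152 (slack = 20); loom time uses 106 of 106 (binding); steam uses 156 of 173 (slack = 17).
Since dye, steam are not tight, their duals are 0.
Dual feasibility on the basic columns requires 4·y_labor + 2·y_loom time = 31, 4·y_labor + 6·y_loom time = 65.
→ y_labor = 3.5 and y_loom time = 8.5.
Δz = y_loom time·Δb = 8.5 × (1) = 8.5, so new z* = 1419 + 8.5 = 1427.5.

1427.5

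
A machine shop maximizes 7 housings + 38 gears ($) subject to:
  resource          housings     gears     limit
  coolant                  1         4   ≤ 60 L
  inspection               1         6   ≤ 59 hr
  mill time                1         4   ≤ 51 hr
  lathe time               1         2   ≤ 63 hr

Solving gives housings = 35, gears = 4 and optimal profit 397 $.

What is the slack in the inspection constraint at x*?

inspection used = 1·35 + 6·4 = 59; slack = 59 − 59 = 0.

0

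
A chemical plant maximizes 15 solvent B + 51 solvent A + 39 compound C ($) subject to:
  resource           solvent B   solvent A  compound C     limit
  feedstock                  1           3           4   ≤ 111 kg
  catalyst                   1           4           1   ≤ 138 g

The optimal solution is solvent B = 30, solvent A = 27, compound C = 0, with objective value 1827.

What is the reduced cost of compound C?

Check each constraint at x*: feedstock 111/111 (tight); catalyst 138/138 (tight).
Dual feasibility on the basic columns requires 1·y_feedstock + 1·y_catalyst = 15, 3·y_feedstock + 4·y_catalyst = 51.
→ y_feedstock = 9 and y_catalyst = 6.
Reduced cost of compound C: c₃ − yᵀa₃ = 39 − (9·4 + 6·1) = 39 − 42 = -3.

-3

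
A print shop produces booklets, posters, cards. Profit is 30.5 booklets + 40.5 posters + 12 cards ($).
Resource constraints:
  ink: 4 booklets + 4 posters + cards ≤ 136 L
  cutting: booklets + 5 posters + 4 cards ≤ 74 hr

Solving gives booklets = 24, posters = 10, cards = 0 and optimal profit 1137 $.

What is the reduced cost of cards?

Both ink and cutting are binding at x*.
From A_Bᵀ y = c: 4·y_ink + 1·y_cutting = 30.5; 4·y_ink + 5·y_cutting = 40.5.
→ y_ink = 7 and y_cutting = 2.5.
Reduced cost of cards: c₃ − yᵀa₃ = 12 − (7·1 + 2.5·4) = 12 − 17 = -5.

-5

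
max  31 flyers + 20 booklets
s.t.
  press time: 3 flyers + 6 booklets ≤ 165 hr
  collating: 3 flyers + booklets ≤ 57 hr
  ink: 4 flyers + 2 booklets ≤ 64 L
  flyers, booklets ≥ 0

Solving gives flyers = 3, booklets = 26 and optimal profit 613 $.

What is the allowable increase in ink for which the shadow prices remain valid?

Binding constraints: press time, ink. The basis is B = [[3,6],[4,2]] with det -18.
Per unit increase in ink, x* moves by d = (0.3333, -0.1667).
The basis stays optimal until collating becomes binding; allowable increase = 26.4 L.

26.4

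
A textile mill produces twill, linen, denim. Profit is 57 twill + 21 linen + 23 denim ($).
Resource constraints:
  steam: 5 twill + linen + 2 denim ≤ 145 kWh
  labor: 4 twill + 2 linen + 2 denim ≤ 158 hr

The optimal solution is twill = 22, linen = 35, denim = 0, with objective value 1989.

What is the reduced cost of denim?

Both steam and labor are binding at x*.
Dual feasibility on the basic columns requires 5·y_steam + 4·y_labor = 57, 1·y_steam + 2·y_labor = 21.
Solving: y_steam = 5, y_labor = 8.
Reduced cost of denim: c₃ − yᵀa₃ = 23 − (5·2 + 8·2) = 23 − 26 = -3.

-3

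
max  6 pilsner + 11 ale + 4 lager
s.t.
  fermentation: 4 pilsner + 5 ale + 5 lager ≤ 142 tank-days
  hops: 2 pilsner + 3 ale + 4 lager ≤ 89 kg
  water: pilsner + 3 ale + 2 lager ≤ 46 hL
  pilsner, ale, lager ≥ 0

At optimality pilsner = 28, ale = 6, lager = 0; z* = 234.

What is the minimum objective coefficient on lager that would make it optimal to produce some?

9

At the optimum: fermentation uses 142 of 142 (binding); hops uses 74 of 89 (slack = 15); water uses 46 of 46 (binding).
Slack constraints have shadow price 0 (complementary slackness).
From A_Bᵀ y = c: 4·y_fermentation + 1·y_water = 6; 5·y_fermentation + 3·y_water = 11.
Solving: y_fermentation = 1, y_water = 2.
lager enters the basis when its profit ≥ yᵀa₃ = 1·5 + 2·2 = 9.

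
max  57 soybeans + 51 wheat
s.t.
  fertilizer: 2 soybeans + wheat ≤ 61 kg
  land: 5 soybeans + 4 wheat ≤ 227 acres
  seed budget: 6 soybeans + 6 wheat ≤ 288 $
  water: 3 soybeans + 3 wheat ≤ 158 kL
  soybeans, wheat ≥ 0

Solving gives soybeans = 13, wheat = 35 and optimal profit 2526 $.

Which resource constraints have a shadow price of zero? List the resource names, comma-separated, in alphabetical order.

land, water

fertilizer: 61/61 (binding)
land: 205/227 (slack 22)
seed budget: 288/288 (binding)
water: 144/158 (slack 14)
By complementary slackness, a constraint with positive slack has shadow price 0 → land, water.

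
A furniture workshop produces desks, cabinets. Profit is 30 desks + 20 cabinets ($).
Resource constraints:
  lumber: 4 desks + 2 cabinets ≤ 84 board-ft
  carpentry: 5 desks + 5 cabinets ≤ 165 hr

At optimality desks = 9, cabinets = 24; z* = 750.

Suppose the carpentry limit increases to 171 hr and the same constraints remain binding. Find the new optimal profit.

762

Check each constraint at x*: lumber 84/84 (tight); carpentry 165/165 (tight).
From A_Bᵀ y = c: 4·y_lumber + 5·y_carpentry = 30; 2·y_lumber + 5·y_carpentry = 20.
Solving: y_lumber = 5, y_carpentry = 2.
Δz = y_carpentry·Δb = 2 × (6) = 12, so new z* = 750 + 12 = 762.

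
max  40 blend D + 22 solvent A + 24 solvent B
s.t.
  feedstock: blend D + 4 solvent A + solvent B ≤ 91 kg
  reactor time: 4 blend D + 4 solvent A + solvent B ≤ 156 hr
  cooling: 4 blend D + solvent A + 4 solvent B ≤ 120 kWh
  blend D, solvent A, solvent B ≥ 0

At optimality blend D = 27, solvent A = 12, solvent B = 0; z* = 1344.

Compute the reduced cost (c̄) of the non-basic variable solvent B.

Binding: reactor time and cooling. Non-binding: feedstock (16 unused).
Since feedstock is not tight, its dual is 0.
From A_Bᵀ y = c: 4·y_reactor time + 4·y_cooling = 40; 4·y_reactor time + 1·y_cooling = 22.
This yields shadow prices y_reactor time = 4, y_cooling = 6.
Reduced cost of solvent B: c₃ − yᵀa₃ = 24 − (4·1 + 6·4) = 24 − 28 = -4.

-4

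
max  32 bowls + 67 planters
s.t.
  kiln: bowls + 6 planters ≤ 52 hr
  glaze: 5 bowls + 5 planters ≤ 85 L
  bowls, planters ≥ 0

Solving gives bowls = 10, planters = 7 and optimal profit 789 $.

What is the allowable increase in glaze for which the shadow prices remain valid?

Binding constraints: kiln, glaze. The basis is B = [[1,6],[5,5]] with det -25.
Per unit increase in glaze, x* moves by d = (0.24, -0.04).
The basis stays optimal until planters reaches 0; allowable increase = 175 L.

175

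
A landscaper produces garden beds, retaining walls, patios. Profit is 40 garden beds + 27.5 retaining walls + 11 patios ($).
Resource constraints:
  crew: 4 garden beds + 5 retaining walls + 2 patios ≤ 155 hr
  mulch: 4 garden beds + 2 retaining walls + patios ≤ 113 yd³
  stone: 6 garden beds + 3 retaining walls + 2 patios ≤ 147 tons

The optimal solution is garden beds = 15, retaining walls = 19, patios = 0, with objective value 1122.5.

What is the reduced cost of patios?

-4

At the optimum: crew uses 155 of 155 (binding); mulch uses 98 of 113 (slack = 15); stone uses 147 of 147 (binding).
Since mulch is not tight, its dual is 0.
Dual feasibility on the basic columns requires 4·y_crew + 6·y_stone = 40, 5·y_crew + 3·y_stone = 27.5.
This yields shadow prices y_crew = 2.5, y_stone = 5.
Reduced cost of patios: c₃ − yᵀa₃ = 11 − (2.5·2 + 5·2) = 11 − 15 = -4.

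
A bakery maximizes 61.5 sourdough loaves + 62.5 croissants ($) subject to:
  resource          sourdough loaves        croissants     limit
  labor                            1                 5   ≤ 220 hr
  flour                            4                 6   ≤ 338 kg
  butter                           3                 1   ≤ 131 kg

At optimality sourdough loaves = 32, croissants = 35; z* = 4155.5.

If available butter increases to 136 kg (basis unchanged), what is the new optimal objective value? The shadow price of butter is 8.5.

Δb = 5, so new z* = 4155.5 + (8.5)·(5) = 4155.5 + 42.5 = 4198.

4198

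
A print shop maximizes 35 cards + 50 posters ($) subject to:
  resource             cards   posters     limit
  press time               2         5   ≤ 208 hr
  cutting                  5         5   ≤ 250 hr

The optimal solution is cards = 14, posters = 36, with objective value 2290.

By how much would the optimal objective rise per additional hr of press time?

5

At the optimum: press time uses 208 of 208 (binding); cutting uses 250 of 250 (binding).
Dual feasibility on the basic columns requires 2·y_press time + 5·y_cutting = 35, 5·y_press time + 5·y_cutting = 50.
Solving: y_press time = 5, y_cutting = 5.
Shadow price of press time = 5.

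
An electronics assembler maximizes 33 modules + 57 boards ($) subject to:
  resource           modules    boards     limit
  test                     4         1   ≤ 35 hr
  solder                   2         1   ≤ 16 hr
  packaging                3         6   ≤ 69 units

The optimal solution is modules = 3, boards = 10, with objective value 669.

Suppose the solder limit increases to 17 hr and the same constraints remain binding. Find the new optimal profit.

Check each constraint at x*: test 22/35 (slack 13); solder 16/16 (tight); packaging 69/69 (tight).
By complementary slackness, y = 0 for the non-binding constraint.
Dual feasibility on the basic columns requires 2·y_solder + 3·y_packaging = 33, 1·y_solder + 6·y_packaging = 57.
→ y_solder = 3 and y_packaging = 9.
Δz = y_solder·Δb = 3 × (1) = 3, so new z* = 669 + 3 = 672.

672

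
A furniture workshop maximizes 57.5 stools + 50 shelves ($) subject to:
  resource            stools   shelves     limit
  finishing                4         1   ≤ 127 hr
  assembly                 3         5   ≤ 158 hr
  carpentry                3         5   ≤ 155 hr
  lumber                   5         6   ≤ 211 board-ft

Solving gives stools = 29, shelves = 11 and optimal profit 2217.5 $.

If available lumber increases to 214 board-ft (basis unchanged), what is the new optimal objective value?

Check each constraint at x*: finishing 127/127 (tight); assembly 142/158 (slack 16); carpentry 142/155 (slack 13); lumber 211/211 (tight).
Since assembly, carpentry are not tight, their duals are 0.
The binding rows give the dual system: 4·y_finishing + 5·y_lumber = 57.5 and 1·y_finishing + 6·y_lumber = 50.
This yields shadow prices y_finishing = 5, y_lumber = 7.5.
Δz = y_lumber·Δb = 7.5 × (3) = 22.5, so new z* = 2217.5 + 22.5 = 2240.

2240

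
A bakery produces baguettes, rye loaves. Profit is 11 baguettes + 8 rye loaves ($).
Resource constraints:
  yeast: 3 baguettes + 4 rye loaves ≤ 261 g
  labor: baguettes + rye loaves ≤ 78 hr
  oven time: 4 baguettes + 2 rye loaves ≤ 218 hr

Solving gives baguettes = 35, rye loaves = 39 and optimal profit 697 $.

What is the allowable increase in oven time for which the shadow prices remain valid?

Binding constraints: yeast, oven time. The basis is B = [[3,4],[4,2]] with det -10.
Per unit increase in oven time, x* moves by d = (0.4, -0.3).
The basis stays optimal until labor becomes binding; allowable increase = 40 hr.

40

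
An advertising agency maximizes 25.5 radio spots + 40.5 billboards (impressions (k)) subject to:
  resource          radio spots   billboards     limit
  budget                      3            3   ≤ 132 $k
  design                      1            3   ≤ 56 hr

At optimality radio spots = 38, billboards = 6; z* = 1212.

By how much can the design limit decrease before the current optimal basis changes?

Binding constraints: budget, design. The basis is B = [[3,3],[1,3]] with det 6.
Per unit decrease in design, x* moves by d = (0.5, -0.5).
The basis stays optimal until billboards reaches 0; allowable decrease = 12 hr.

12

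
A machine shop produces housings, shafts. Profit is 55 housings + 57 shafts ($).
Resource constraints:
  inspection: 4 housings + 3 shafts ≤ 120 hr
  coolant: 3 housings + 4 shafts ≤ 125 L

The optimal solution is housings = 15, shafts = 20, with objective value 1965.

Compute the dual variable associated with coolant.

Both inspection and coolant are binding at x*.
Dual feasibility on the basic columns requires 4·y_inspection + 3·y_coolant = 55, 3·y_inspection + 4·y_coolant = 57.
This yields shadow prices y_inspection = 7, y_coolant = 9.
Shadow price of coolant = 9.

9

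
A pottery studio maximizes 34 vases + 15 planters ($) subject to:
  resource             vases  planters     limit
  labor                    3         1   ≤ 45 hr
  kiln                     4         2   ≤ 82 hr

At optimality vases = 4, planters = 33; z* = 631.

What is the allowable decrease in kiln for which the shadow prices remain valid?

22

Binding constraints: labor, kiln. The basis is B = [[3,1],[4,2]] with det 2.
Per unit decrease in kiln, x* moves by d = (0.5, -1.5).
The basis stays optimal until planters reaches 0; allowable decrease = 22 hr.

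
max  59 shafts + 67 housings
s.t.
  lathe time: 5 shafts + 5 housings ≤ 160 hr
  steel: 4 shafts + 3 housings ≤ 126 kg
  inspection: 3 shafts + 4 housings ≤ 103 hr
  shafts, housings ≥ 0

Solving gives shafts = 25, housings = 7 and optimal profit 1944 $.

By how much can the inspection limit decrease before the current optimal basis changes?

Binding constraints: lathe time, inspection. The basis is B = [[5,5],[3,4]] with det 5.
Per unit decrease in inspection, x* moves by d = (1, -1).
The basis stays optimal until steel becomes binding; allowable decrease = 5 hr.

5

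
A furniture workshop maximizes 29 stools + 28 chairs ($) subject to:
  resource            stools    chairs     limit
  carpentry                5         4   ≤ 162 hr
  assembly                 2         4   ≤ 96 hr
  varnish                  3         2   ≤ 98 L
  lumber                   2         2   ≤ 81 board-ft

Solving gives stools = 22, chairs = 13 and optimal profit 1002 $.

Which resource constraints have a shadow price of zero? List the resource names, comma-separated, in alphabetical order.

lumber, varnish

carpentry: 162/162 (binding)
assembly: 96/96 (binding)
varnish: 92/98 (slack 6)
lumber: 70/81 (slack 11)
By complementary slackness, a constraint with positive slack has shadow price 0 → lumber, varnish.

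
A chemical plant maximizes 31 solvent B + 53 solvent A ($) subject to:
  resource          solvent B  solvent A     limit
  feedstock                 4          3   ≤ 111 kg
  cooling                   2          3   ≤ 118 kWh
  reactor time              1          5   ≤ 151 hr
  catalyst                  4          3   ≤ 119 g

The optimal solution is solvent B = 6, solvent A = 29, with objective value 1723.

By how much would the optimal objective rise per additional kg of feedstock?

Check each constraint at x*: feedstock 111/111 (tight); cooling 99/118 (slack 19); reactor time 151/151 (tight); catalyst 111/119 (slack 8).
Since cooling, catalyst are not tight, their duals are 0.
The binding rows give the dual system: 4·y_feedstock + 1·y_reactor time = 31 and 3·y_feedstock + 5·y_reactor time = 53.
→ y_feedstock = 6 and y_reactor time = 7.
Shadow price of feedstock = 6.

6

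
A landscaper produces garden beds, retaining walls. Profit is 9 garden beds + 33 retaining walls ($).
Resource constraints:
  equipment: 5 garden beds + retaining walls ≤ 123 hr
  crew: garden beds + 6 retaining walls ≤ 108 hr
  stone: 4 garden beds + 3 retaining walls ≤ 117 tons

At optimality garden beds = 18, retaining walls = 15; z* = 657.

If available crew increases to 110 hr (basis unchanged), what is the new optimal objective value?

667

Check each constraint at x*: equipment 105/123 (slack 18); crew 108/108 (tight); stone 117/117 (tight).
By complementary slackness, y = 0 for the non-binding constraint.
The binding rows give the dual system: 1·y_crew + 4·y_stone = 9 and 6·y_crew + 3·y_stone = 33.
Solving: y_crew = 5, y_stone = 1.
Δz = y_crew·Δb = 5 × (2) = 10, so new z* = 657 + 10 = 667.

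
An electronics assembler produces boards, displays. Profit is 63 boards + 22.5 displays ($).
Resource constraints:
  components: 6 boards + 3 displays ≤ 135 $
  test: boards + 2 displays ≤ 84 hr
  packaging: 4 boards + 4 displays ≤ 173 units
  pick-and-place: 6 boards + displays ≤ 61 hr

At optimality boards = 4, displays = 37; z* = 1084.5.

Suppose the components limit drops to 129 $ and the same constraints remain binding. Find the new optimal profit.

1048.5

Binding: components and pick-and-place. Non-binding: test (6 unused), packaging (9 unused).
Since test, packaging are not tight, their duals are 0.
From A_Bᵀ y = c: 6·y_components + 6·y_pick-and-place = 63; 3·y_components + 1·y_pick-and-place = 22.5.
Solving: y_components = 6, y_pick-and-place = 4.5.
Δz = y_components·Δb = 6 × (-6) = -36, so new z* = 1084.5 − 36 = 1048.5.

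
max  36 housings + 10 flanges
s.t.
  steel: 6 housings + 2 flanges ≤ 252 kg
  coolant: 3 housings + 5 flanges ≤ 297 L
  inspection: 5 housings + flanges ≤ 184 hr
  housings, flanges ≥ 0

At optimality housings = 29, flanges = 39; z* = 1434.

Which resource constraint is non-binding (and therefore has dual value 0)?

coolant

steel: 252/252 (binding)
coolant: 282/297 (slack 15)
inspection: 184/184 (binding)
By complementary slackness, a constraint with positive slack has shadow price 0 → coolant.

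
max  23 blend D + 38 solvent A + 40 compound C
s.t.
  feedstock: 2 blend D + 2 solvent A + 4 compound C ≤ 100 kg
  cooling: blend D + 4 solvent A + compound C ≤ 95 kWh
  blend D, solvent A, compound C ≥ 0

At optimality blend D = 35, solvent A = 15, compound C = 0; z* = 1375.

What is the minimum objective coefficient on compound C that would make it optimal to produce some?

41

Both feedstock and cooling are binding at x*.
From A_Bᵀ y = c: 2·y_feedstock + 1·y_cooling = 23; 2·y_feedstock + 4·y_cooling = 38.
This yields shadow prices y_feedstock = 9, y_cooling = 5.
compound C enters the basis when its profit ≥ yᵀa₃ = 9·4 + 5·1 = 41.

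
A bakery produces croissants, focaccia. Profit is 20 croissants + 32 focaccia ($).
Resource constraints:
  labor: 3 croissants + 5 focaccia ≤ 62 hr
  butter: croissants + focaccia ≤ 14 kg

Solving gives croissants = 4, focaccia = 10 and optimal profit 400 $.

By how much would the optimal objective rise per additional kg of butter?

At the optimum: labor uses 62 of 62 (binding); butter uses 14 of 14 (binding).
Dual feasibility on the basic columns requires 3·y_labor + 1·y_butter = 20, 5·y_labor + 1·y_butter = 32.
Solving: y_labor = 6, y_butter = 2.
Shadow price of butter = 2.

2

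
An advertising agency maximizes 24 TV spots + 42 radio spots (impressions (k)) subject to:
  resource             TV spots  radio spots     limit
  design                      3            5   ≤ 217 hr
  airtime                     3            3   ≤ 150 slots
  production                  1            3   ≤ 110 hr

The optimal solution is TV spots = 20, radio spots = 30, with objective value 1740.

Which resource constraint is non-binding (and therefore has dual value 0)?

design

design: 210/217 (slack 7)
airtime: 150/150 (binding)
production: 110/110 (binding)
By complementary slackness, a constraint with positive slack has shadow price 0 → design.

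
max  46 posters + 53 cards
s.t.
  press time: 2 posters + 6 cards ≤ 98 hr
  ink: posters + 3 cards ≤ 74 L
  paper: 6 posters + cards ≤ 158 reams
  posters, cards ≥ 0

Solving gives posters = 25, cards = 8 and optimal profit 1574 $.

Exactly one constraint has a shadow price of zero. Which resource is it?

ink

press time: 98/98 (binding)
ink: 49/74 (slack 25)
paper: 158/158 (binding)
By complementary slackness, a constraint with positive slack has shadow price 0 → ink.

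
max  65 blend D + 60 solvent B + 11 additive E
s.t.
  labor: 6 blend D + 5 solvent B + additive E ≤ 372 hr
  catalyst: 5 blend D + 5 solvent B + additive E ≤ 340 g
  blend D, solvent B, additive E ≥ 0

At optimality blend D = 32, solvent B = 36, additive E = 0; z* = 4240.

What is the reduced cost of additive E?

-1

Both labor and catalyst are binding at x*.
From A_Bᵀ y = c: 6·y_labor + 5·y_catalyst = 65; 5·y_labor + 5·y_catalyst = 60.
→ y_labor = 5 and y_catalyst = 7.
Reduced cost of additive E: c₃ − yᵀa₃ = 11 − (5·1 + 7·1) = 11 − 12 = -1.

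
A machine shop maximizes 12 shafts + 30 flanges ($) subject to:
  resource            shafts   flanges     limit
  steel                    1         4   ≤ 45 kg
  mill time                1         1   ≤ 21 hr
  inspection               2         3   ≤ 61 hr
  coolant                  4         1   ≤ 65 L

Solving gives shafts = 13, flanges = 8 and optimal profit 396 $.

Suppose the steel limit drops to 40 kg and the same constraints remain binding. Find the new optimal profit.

Check each constraint at x*: steel 45/45 (tight); mill time 21/21 (tight); inspection 50/61 (slack 11); coolant 60/65 (slack 5).
Slack constraints have shadow price 0 (complementary slackness).
Dual feasibility on the basic columns requires 1·y_steel + 1·y_mill time = 12, 4·y_steel + 1·y_mill time = 30.
Solving: y_steel = 6, y_mill time = 6.
Δz = y_steel·Δb = 6 × (-5) = -30, so new z* = 396 − 30 = 366.

366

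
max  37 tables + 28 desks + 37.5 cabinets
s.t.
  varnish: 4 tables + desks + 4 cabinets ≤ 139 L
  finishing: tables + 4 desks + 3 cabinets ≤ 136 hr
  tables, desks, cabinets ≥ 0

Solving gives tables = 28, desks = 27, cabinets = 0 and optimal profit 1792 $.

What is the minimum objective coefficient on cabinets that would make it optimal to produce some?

At the optimum: varnish uses 139 of 139 (binding); finishing uses 136 of 136 (binding).
From A_Bᵀ y = c: 4·y_varnish + 1·y_finishing = 37; 1·y_varnish + 4·y_finishing = 28.
Solving: y_varnish = 8, y_finishing = 5.
cabinets enters the basis when its profit ≥ yᵀa₃ = 8·4 + 5·3 = 47.

47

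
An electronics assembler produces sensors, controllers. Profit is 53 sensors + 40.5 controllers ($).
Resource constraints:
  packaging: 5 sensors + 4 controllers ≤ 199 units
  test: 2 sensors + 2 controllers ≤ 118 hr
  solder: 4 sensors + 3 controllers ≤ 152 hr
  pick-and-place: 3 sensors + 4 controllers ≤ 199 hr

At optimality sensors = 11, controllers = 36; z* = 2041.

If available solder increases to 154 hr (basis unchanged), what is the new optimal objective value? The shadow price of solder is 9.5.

2060

Δb = 2, so new z* = 2041 + (9.5)·(2) = 2041 + 19 = 2060.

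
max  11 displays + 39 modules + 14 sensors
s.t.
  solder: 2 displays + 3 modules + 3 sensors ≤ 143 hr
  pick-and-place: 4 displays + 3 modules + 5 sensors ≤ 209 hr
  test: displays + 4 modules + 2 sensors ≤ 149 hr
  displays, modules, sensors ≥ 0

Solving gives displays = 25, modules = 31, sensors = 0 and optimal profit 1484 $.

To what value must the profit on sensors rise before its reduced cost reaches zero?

21

At the optimum: solder uses 143 of 143 (binding); pick-and-place uses 193 of 209 (slack = 16); test uses 149 of 149 (binding).
Since pick-and-place is not tight, its dual is 0.
The binding rows give the dual system: 2·y_solder + 1·y_test = 11 and 3·y_solder + 4·y_test = 39.
This yields shadow prices y_solder = 1, y_test = 9.
sensors enters the basis when its profit ≥ yᵀa₃ = 1·3 + 9·2 = 21.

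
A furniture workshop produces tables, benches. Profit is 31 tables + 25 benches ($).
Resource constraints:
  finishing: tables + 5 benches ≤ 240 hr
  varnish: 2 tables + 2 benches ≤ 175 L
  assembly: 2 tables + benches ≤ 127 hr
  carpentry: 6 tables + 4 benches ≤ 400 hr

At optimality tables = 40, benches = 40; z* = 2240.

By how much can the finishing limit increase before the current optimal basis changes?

97.5

Binding constraints: finishing, carpentry. The basis is B = [[1,5],[6,4]] with det -26.
Per unit increase in finishing, x* moves by d = (-0.1538, 0.2308).
The basis stays optimal until varnish becomes binding; allowable increase = 97.5 hr.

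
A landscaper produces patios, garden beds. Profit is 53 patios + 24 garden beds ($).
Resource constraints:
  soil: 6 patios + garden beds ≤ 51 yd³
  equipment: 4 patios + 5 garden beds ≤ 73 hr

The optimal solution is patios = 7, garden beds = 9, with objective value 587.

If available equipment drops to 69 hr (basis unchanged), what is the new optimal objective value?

At the optimum: soil uses 51 of 51 (binding); equipment uses 73 of 73 (binding).
Dual feasibility on the basic columns requires 6·y_soil + 4·y_equipment = 53, 1·y_soil + 5·y_equipment = 24.
This yields shadow prices y_soil = 6.5, y_equipment = 3.5.
Δz = y_equipment·Δb = 3.5 × (-4) = -14, so new z* = 587 − 14 = 573.

573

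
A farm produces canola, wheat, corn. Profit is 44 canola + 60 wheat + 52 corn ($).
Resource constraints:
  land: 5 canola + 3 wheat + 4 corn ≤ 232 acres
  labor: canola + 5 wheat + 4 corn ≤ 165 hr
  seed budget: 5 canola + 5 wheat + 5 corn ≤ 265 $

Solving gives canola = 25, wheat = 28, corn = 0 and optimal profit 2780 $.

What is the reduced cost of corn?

Binding: labor and seed budget. Non-binding: land (23 unused).
Slack constraints have shadow price 0 (complementary slackness).
The binding rows give the dual system: 1·y_labor + 5·y_seed budget = 44 and 5·y_labor + 5·y_seed budget = 60.
This yields shadow prices y_labor = 4, y_seed budget = 8.
Reduced cost of corn: c₃ − yᵀa₃ = 52 − (4·4 + 8·5) = 52 − 56 = -4.

-4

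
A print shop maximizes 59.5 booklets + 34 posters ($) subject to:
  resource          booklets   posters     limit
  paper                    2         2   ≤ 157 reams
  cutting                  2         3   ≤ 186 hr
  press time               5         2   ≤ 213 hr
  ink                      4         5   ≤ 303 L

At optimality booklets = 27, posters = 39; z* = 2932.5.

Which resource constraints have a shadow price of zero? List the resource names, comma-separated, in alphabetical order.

paper: 132/157 (slack 25)
cutting: 171/186 (slack 15)
press time: 213/213 (binding)
ink: 303/303 (binding)
By complementary slackness, a constraint with positive slack has shadow price 0 → cutting, paper.

cutting, paper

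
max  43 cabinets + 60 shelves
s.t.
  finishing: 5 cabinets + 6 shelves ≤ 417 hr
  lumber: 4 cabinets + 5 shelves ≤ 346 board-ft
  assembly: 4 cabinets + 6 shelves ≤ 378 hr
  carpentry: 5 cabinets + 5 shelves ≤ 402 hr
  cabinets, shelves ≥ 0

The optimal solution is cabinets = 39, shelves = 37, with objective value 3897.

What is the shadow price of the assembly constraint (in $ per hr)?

Check each constraint at x*: finishing 417/417 (tight); lumber 341/346 (slack 5); assembly 378/378 (tight); carpentry 380/402 (slack 22).
By complementary slackness, y = 0 for the non-binding constraints.
The binding rows give the dual system: 5·y_finishing + 4·y_assembly = 43 and 6·y_finishing + 6·y_assembly = 60.
Solving: y_finishing = 3, y_assembly = 7.
Shadow price of assembly = 7.

7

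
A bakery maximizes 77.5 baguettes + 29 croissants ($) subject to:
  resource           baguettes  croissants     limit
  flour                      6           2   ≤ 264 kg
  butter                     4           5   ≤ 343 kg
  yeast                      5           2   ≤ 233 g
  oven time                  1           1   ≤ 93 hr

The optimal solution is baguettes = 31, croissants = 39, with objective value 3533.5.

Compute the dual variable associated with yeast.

At the optimum: flour uses 264 of 264 (binding); butter uses 319 of 343 (slack = 24); yeast uses 233 of 233 (binding); oven time uses 70 of 93 (slack = 23).
Slack constraints have shadow price 0 (complementary slackness).
Dual feasibility on the basic columns requires 6·y_flour + 5·y_yeast = 77.5, 2·y_flour + 2·y_yeast = 29.
→ y_flour = 5 and y_yeast = 9.5.
Shadow price of yeast = 9.5.

9.5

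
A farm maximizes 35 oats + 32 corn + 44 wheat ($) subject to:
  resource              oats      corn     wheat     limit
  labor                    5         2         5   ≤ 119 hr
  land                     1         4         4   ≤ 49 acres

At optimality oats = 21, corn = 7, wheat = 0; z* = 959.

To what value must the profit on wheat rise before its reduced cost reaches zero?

Both labor and land are binding at x*.
Dual feasibility on the basic columns requires 5·y_labor + 1·y_land = 35, 2·y_labor + 4·y_land = 32.
→ y_labor = 6 and y_land = 5.
wheat enters the basis when its profit ≥ yᵀa₃ = 6·5 + 5·4 = 50.

50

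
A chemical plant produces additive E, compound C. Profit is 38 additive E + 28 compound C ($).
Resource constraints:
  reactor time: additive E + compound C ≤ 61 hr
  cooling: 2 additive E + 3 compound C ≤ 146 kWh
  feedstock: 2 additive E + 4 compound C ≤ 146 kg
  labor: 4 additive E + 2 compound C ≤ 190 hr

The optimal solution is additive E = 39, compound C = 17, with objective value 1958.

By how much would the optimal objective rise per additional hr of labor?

Check each constraint at x*: reactor time 56/61 (slack 5); cooling 129/146 (slack 17); feedstock 146/146 (tight); labor 190/190 (tight).
Since reactor time, cooling are not tight, their duals are 0.
Dual feasibility on the basic columns requires 2·y_feedstock + 4·y_labor = 38, 4·y_feedstock + 2·y_labor = 28.
This yields shadow prices y_feedstock = 3, y_labor = 8.
Shadow price of labor = 8.

8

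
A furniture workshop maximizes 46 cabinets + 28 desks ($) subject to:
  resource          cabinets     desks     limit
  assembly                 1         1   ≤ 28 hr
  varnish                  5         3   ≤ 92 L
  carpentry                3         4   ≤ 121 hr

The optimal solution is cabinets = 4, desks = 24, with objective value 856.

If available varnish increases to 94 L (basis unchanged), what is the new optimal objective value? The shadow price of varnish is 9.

Δb = 2, so new z* = 856 + (9)·(2) = 856 + 18 = 874.

874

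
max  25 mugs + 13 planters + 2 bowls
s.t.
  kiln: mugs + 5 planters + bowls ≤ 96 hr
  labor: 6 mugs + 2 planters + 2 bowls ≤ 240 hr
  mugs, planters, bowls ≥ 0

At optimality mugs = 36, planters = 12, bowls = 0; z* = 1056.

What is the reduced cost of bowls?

-7

Check each constraint at x*: kiln 96/96 (tight); labor 240/240 (tight).
Dual feasibility on the basic columns requires 1·y_kiln + 6·y_labor = 25, 5·y_kiln + 2·y_labor = 13.
→ y_kiln = 1 and y_labor = 4.
Reduced cost of bowls: c₃ − yᵀa₃ = 2 − (1·1 + 4·2) = 2 − 9 = -7.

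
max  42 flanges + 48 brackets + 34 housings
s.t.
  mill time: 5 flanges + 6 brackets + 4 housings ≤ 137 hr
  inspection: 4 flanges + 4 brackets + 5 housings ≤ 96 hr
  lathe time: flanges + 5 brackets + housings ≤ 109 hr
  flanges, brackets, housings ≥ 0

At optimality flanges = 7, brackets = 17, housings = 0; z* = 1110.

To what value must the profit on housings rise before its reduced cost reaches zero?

Binding: mill time and inspection. Non-binding: lathe time (17 unused).
Since lathe time is not tight, its dual is 0.
Dual feasibility on the basic columns requires 5·y_mill time + 4·y_inspection = 42, 6·y_mill time + 4·y_inspection = 48.
→ y_mill time = 6 and y_inspection = 3.
housings enters the basis when its profit ≥ yᵀa₃ = 6·4 + 3·5 = 39.

39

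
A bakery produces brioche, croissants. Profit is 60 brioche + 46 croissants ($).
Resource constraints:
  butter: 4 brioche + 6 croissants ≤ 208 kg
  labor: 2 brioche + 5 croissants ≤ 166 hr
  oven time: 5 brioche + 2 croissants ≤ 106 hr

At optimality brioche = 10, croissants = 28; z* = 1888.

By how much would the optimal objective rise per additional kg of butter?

5

Check each constraint at x*: butter 208/208 (tight); labor 160/166 (slack 6); oven time 106/106 (tight).
By complementary slackness, y = 0 for the non-binding constraint.
The binding rows give the dual system: 4·y_butter + 5·y_oven time = 60 and 6·y_butter + 2·y_oven time = 46.
Solving: y_butter = 5, y_oven time = 8.
Shadow price of butter = 5.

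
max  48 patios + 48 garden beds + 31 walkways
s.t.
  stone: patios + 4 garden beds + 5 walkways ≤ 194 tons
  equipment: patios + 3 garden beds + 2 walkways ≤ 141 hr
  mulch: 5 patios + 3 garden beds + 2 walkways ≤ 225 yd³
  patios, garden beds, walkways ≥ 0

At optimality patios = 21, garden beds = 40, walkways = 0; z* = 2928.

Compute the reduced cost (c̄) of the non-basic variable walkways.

At the optimum: stone uses 181 of 194 (slack = 13); equipment uses 141 of 141 (binding); mulch uses 225 of 225 (binding).
By complementary slackness, y = 0 for the non-binding constraint.
The binding rows give the dual system: 1·y_equipment + 5·y_mulch = 48 and 3·y_equipment + 3·y_mulch = 48.
Solving: y_equipment = 8, y_mulch = 8.
Reduced cost of walkways: c₃ − yᵀa₃ = 31 − (8·2 + 8·2) = 31 − 32 = -1.

-1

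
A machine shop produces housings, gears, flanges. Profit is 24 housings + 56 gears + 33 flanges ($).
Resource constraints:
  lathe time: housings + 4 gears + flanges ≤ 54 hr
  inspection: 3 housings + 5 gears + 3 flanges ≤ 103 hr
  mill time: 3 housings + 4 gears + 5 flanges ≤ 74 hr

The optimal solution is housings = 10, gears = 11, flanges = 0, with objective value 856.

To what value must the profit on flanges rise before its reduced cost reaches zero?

At the optimum: lathe time uses 54 of 54 (binding); inspection uses 85 of 103 (slack = 18); mill time uses 74 of 74 (binding).
Slack constraints have shadow price 0 (complementary slackness).
The binding rows give the dual system: 1·y_lathe time + 3·y_mill time = 24 and 4·y_lathe time + 4·y_mill time = 56.
This yields shadow prices y_lathe time = 9, y_mill time = 5.
flanges enters the basis when its profit ≥ yᵀa₃ = 9·1 + 5·5 = 34.

34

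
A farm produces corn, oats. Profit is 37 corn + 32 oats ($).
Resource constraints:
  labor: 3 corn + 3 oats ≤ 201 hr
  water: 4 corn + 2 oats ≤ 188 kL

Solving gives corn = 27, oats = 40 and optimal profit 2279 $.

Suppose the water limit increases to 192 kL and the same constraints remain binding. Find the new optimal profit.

Both labor and water are binding at x*.
Dual feasibility on the basic columns requires 3·y_labor + 4·y_water = 37, 3·y_labor + 2·y_water = 32.
This yields shadow prices y_labor = 9, y_water = 2.5.
Δz = y_water·Δb = 2.5 × (4) = 10, so new z* = 2279 + 10 = 2289.

2289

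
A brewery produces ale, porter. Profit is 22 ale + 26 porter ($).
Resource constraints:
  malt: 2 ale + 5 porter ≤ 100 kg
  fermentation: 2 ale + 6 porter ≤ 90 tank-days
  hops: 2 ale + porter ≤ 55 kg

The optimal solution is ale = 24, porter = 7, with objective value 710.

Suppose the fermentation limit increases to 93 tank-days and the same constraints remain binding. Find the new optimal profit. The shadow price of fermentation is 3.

Δb = 3, so new z* = 710 + (3)·(3) = 710 + 9 = 719.

719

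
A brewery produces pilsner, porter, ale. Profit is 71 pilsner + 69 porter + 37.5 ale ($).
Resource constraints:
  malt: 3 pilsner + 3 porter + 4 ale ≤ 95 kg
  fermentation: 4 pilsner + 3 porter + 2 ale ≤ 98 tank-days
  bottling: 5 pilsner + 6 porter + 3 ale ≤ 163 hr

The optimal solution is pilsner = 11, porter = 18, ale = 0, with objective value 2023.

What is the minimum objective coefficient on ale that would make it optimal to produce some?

Binding: fermentation and bottling. Non-binding: malt (8 unused).
Slack constraints have shadow price 0 (complementary slackness).
From A_Bᵀ y = c: 4·y_fermentation + 5·y_bottling = 71; 3·y_fermentation + 6·y_bottling = 69.
This yields shadow prices y_fermentation = 9, y_bottling = 7.
ale enters the basis when its profit ≥ yᵀa₃ = 9·2 + 7·3 = 39.

39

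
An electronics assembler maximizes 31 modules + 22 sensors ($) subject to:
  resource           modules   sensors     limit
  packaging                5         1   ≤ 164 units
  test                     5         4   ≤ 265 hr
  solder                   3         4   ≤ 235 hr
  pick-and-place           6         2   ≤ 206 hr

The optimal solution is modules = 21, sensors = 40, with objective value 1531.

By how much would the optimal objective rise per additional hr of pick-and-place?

Check each constraint at x*: packaging 145/164 (slack 19); test 265/265 (tight); solder 223/235 (slack 12); pick-and-place 206/206 (tight).
Since packaging, solder are not tight, their duals are 0.
From A_Bᵀ y = c: 5·y_test + 6·y_pick-and-place = 31; 4·y_test + 2·y_pick-and-place = 22.
→ y_test = 5 and y_pick-and-place = 1.
Shadow price of pick-and-place = 1.

1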